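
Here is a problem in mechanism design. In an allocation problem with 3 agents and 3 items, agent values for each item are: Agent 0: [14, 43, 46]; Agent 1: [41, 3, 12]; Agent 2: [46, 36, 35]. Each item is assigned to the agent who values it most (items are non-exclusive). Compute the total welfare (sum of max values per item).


Step 1: For each item, find the maximum value among all agents.
Step 2: Item 0 -> Agent 2 (value 46)
Step 3: Item 1 -> Agent 0 (value 43)
Step 4: Item 2 -> Agent 0 (value 46)
Step 5: Total welfare = 46 + 43 + 46 = 135

135


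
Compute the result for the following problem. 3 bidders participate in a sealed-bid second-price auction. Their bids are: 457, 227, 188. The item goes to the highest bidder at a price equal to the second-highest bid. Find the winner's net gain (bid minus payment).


Step 1: Sort bids in descending order: 457, 227, 188
Step 2: The winning bid is the highest: 457
Step 3: The payment equals the second-highest bid: 227
Step 4: Surplus = winner's bid - payment = 457 - 227 = 230

230


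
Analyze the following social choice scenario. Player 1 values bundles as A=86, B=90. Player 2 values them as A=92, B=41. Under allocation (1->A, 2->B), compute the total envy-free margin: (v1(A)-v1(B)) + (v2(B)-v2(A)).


Step 1: Player 1's margin = v1(A) - v1(B) = 86 - 90 = -4
Step 2: Player 2's margin = v2(B) - v2(A) = 41 - 92 = -51
Step 3: Total margin = -4 + -51 = -55

-55


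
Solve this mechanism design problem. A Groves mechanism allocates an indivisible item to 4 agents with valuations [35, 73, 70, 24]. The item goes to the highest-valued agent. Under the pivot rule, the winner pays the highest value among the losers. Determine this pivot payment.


Step 1: The efficient winner is agent 1 with value 73
Step 2: Other agents' values: [35, 70, 24]
Step 3: Pivot payment = max(others) = 70
Step 4: The winner pays 70

70


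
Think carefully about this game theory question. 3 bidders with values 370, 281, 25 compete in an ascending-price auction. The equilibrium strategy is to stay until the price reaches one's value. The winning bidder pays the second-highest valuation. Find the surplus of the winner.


Step 1: Identify the highest value: 370
Step 2: Identify the second-highest value: 281
Step 3: The final price = second-highest value = 281
Step 4: Surplus = 370 - 281 = 89

89


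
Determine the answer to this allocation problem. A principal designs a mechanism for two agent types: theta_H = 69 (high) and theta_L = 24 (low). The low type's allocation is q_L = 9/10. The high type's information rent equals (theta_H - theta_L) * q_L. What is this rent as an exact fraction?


Step 1: theta_H - theta_L = 69 - 24 = 45
Step 2: Information rent = (theta_H - theta_L) * q_L
Step 3: = 45 * 9/10
Step 4: = 81/2

81/2


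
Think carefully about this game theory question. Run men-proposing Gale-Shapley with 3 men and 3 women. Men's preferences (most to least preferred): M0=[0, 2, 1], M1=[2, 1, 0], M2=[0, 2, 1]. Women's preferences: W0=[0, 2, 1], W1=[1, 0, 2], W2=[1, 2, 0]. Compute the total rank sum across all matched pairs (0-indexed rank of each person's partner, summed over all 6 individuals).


Step 1: Run Gale-Shapley (men propose, women hold best offer):
  M0 proposes to W0; she accepts
  M1 proposes to W2; she accepts
  M2 proposes to W0; rejected
  M2 proposes to W2; rejected
  M2 proposes to W1; she accepts
Step 2: Final matching: W0-M0, W1-M2, W2-M1
Step 3: 0-indexed ranks (man's rank of his match, then woman's): 0 + 0 + 2 + 2 + 0 + 0
Step 4: Total rank sum = 4

4


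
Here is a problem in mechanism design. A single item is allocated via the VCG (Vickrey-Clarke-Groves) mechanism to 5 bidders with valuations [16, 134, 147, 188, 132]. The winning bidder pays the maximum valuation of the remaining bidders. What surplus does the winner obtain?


Step 1: The winner is the agent with the highest value: agent 3 with value 188
Step 2: Values of other agents: [16, 134, 147, 132]
Step 3: VCG payment = max of others' values = 147
Step 4: Surplus = 188 - 147 = 41

41


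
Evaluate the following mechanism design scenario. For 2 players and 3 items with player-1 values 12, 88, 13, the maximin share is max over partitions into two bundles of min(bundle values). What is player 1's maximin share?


Step 1: Item values = 12, 88, 13
Step 2: Enumerate all 2-bundle partitions and take the smaller bundle:
  Partition 1: {12} vs {88,13} -> bundles 12, 101; min = 12
  Partition 2: {88} vs {12,13} -> bundles 88, 25; min = 25
  Partition 3: {13} vs {12,88} -> bundles 13, 100; min = 13
Step 3: MMS = max(12, 25, 13) = 25

25


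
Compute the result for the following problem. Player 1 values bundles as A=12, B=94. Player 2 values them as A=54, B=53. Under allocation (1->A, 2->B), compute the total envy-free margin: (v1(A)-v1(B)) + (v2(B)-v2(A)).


Step 1: Player 1's margin = v1(A) - v1(B) = 12 - 94 = -82
Step 2: Player 2's margin = v2(B) - v2(A) = 53 - 54 = -1
Step 3: Total margin = -82 + -1 = -83

-83


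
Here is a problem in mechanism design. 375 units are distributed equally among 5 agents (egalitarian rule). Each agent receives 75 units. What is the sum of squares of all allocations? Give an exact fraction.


Step 1: Each agent's share = 375/5 = 75
Step 2: Square of each share = (75)^2 = 5625
Step 3: Sum of squares = 5 * 5625 = 28125

28125


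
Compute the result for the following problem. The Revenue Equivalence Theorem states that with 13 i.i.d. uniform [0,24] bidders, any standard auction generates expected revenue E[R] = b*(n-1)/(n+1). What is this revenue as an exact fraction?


Step 1: By Revenue Equivalence, expected revenue = b*(n-1)/(n+1)
Step 2: Substituting n = 13, b = 24
Step 3: Revenue = 24*(13-1)/(13+1) = 24*12/14
Step 4: Revenue = 288/14 = 144/7

144/7


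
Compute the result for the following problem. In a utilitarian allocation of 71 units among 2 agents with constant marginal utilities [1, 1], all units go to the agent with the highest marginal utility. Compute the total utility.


Step 1: The marginal utilities are [1, 1]
Step 2: The highest marginal utility is 1
Step 3: All 71 units go to that agent
Step 4: Total utility = 1 * 71 = 71

71


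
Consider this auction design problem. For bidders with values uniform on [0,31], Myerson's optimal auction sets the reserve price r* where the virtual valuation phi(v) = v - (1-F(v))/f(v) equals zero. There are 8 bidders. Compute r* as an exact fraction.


Step 1: For U[0,31], F(v) = v/31 and f(v) = 1/31
Step 2: phi(v) = v - (1 - v/31)/(1/31) = v - (31 - v) = 2v - 31
Step 3: Set phi(r*) = 0: 2r* - 31 = 0
Step 4: r* = 31/2 (the number of bidders n = 8 does not enter)

31/2


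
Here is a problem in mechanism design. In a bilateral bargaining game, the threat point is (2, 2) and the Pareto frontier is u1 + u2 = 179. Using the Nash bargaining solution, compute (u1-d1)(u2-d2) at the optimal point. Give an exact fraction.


Step 1: The Nash solution splits surplus symmetrically above the disagreement point
Step 2: u1 = (total + d1 - d2)/2 = (179 + 2 - 2)/2 = 179/2
Step 3: u2 = (total - d1 + d2)/2 = (179 - 2 + 2)/2 = 179/2
Step 4: Nash product = (179/2 - 2) * (179/2 - 2)
Step 5: = 175/2 * 175/2 = 30625/4

30625/4


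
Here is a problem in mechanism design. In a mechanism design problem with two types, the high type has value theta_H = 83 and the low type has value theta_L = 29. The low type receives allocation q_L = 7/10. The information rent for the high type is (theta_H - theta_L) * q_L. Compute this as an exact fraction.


Step 1: theta_H - theta_L = 83 - 29 = 54
Step 2: Information rent = (theta_H - theta_L) * q_L
Step 3: = 54 * 7/10
Step 4: = 189/5

189/5


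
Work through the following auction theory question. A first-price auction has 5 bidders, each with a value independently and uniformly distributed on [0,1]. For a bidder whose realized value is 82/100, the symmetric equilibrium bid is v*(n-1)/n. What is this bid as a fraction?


Step 1: The symmetric BNE bidding function is b(v) = v * (n-1) / n
Step 2: Substitute v = 41/50 and n = 5
Step 3: b = 41/50 * 4/5
Step 4: b = 82/125

82/125


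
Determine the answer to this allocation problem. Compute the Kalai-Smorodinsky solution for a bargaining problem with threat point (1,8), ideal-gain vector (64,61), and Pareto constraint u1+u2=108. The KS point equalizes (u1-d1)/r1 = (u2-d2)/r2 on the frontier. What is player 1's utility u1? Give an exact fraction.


Step 1: At the KS point, (u1-d1)/r1 = (u2-d2)/r2 = t and u1+u2 = 108
Step 2: u1 = d1 + r1*t and u2 = d2 + r2*t, so (d1 + r1*t) + (d2 + r2*t) = 108
Step 3: t = (108 - 1 - 8)/(64 + 61) = 99/125
Step 4: u1 = d1 + r1*t = 1 + 64 * 99/125 = 6461/125
Step 5: (Check: u2 = d2 + r2*t = 7039/125; u1+u2 = 6461/125 + 7039/125 = 108, on the frontier.)

6461/125


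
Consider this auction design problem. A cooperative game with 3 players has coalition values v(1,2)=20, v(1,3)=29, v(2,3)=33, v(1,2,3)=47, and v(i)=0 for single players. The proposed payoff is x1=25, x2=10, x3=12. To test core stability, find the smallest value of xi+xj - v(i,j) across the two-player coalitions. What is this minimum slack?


Step 1: Slack for coalition (1,2): x1+x2 - v12 = 35 - 20 = 15
Step 2: Slack for coalition (1,3): x1+x3 - v13 = 37 - 29 = 8
Step 3: Slack for coalition (2,3): x2+x3 - v23 = 22 - 33 = -11
Step 4: Minimum slack = min(15, 8, -11) = -11, attained by (2,3); coalition (2,3) can block (slack < 0), so the allocation is not in the core

-11


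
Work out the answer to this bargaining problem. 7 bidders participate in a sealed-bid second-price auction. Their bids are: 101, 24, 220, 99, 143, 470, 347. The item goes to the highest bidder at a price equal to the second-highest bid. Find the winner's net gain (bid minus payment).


Step 1: Sort bids in descending order: 470, 347, 220, 143, 101, 99, 24
Step 2: The winning bid is the highest: 470
Step 3: The payment equals the second-highest bid: 347
Step 4: Surplus = winner's bid - payment = 470 - 347 = 123

123


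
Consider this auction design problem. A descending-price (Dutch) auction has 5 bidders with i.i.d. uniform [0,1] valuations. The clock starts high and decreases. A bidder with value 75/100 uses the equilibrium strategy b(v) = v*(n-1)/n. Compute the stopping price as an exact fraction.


Step 1: Dutch auctions are strategically equivalent to first-price auctions
Step 2: The equilibrium bid is b(v) = v*(n-1)/n
Step 3: b = 3/4 * 4/5
Step 4: b = 3/5

3/5


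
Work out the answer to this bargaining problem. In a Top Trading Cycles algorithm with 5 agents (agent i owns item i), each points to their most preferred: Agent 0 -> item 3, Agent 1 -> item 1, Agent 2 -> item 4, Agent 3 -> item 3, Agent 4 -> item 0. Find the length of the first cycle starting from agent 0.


Step 1: Trace the pointer graph from agent 0: 0 -> 3 -> 3
Step 2: A cycle is detected when we revisit agent 3
Step 3: The cycle is: 3 -> 3
Step 4: Cycle length = 1

1


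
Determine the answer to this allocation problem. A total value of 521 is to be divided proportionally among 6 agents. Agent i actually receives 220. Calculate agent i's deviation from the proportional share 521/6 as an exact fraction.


Step 1: Proportional share = 521/6
Step 2: Agent's actual allocation = 220
Step 3: Excess = 220 - 521/6 = 799/6

799/6


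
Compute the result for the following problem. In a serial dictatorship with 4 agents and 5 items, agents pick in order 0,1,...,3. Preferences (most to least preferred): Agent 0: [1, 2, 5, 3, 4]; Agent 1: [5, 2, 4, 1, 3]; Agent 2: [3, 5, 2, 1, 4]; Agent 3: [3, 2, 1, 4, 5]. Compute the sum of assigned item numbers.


Step 1: Agent 0 picks item 1
Step 2: Agent 1 picks item 5
Step 3: Agent 2 picks item 3
Step 4: Agent 3 picks item 2
Step 5: Sum = 1 + 5 + 3 + 2 = 11

11


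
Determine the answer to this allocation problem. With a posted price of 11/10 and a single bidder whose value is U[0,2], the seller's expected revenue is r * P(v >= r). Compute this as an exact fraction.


Step 1: Posted price r = 11/10, value support [0,2]
Step 2: P(v >= r) = (2 - 11/10)/2 = 9/20
Step 3: Expected revenue = r * P(v >= r) = 11/10 * 9/20
Step 4: Revenue = 99/200

99/200


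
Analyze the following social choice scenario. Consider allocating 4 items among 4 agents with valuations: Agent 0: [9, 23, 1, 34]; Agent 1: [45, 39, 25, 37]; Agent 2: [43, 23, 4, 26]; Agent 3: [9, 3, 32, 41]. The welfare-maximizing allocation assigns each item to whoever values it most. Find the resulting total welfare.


Step 1: For each item, find the maximum value among all agents.
Step 2: Item 0 -> Agent 1 (value 45)
Step 3: Item 1 -> Agent 1 (value 39)
Step 4: Item 2 -> Agent 3 (value 32)
Step 5: Item 3 -> Agent 3 (value 41)
Step 6: Total welfare = 45 + 39 + 32 + 41 = 157

157


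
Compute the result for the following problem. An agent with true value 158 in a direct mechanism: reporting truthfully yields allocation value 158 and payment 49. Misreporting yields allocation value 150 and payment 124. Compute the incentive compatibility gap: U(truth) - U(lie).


Step 1: U(truth) = value - payment = 158 - 49 = 109
Step 2: U(lie) = allocation - payment = 150 - 124 = 26
Step 3: IC gap = 109 - 26 = 83

83


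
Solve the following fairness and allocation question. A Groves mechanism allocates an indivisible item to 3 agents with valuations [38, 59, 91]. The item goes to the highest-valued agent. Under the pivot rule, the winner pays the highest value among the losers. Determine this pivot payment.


Step 1: The efficient winner is agent 2 with value 91
Step 2: Other agents' values: [38, 59]
Step 3: Pivot payment = max(others) = 59
Step 4: The winner pays 59

59


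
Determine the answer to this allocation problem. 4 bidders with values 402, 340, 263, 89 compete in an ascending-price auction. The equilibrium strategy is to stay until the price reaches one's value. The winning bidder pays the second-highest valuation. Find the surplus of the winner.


Step 1: Identify the highest value: 402
Step 2: Identify the second-highest value: 340
Step 3: The final price = second-highest value = 340
Step 4: Surplus = 402 - 340 = 62

62


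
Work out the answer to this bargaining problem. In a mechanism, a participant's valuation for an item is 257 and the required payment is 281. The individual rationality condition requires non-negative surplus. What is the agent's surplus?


Step 1: Surplus = value - payment = 257 - 281 = -24
Step 2: IR is violated (surplus < 0)

-24


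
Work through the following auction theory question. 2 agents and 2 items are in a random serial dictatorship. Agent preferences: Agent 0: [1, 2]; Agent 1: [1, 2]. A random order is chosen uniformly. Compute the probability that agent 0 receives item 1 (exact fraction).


Step 1: Agent 0 wants item 1
Step 2: There are 2 possible orderings of agents
Step 3: In 1 orderings, agent 0 gets item 1
Step 4: Probability = 1/2

1/2


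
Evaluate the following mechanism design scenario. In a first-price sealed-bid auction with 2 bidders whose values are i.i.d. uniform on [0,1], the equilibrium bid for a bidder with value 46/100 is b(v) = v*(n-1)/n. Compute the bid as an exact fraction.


Step 1: The symmetric BNE bidding function is b(v) = v * (n-1) / n
Step 2: Substitute v = 23/50 and n = 2
Step 3: b = 23/50 * 1/2
Step 4: b = 23/100

23/100


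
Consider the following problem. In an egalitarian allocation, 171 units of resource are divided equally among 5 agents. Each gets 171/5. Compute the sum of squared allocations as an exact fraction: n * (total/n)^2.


Step 1: Each agent's share = 171/5
Step 2: Square of each share = (171/5)^2 = 29241/25
Step 3: Sum of squares = 5 * 29241/25 = 29241/5

29241/5


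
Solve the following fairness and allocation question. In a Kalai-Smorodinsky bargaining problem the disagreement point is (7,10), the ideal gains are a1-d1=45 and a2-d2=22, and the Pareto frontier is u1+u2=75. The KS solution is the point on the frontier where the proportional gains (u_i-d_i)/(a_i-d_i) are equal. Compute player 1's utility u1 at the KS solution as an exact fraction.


Step 1: At the KS point, (u1-d1)/r1 = (u2-d2)/r2 = t and u1+u2 = 75
Step 2: u1 = d1 + r1*t and u2 = d2 + r2*t, so (d1 + r1*t) + (d2 + r2*t) = 75
Step 3: t = (75 - 7 - 10)/(45 + 22) = 58/67
Step 4: u1 = d1 + r1*t = 7 + 45 * 58/67 = 3079/67
Step 5: (Check: u2 = d2 + r2*t = 1946/67; u1+u2 = 3079/67 + 1946/67 = 75, on the frontier.)

3079/67


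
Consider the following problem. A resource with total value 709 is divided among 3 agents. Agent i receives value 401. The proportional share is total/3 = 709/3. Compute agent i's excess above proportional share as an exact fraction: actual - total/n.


Step 1: Proportional share = 709/3
Step 2: Agent's actual allocation = 401
Step 3: Excess = 401 - 709/3 = 494/3

494/3


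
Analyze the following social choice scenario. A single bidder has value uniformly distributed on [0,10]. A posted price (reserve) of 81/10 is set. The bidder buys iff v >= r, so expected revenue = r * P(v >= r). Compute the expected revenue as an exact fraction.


Step 1: Posted price r = 81/10, value support [0,10]
Step 2: P(v >= r) = (10 - 81/10)/10 = 19/100
Step 3: Expected revenue = r * P(v >= r) = 81/10 * 19/100
Step 4: Revenue = 1539/1000

1539/1000


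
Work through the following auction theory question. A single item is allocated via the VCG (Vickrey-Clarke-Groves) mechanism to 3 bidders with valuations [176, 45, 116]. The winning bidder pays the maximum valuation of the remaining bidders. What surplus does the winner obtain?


Step 1: The winner is the agent with the highest value: agent 0 with value 176
Step 2: Values of other agents: [45, 116]
Step 3: VCG payment = max of others' values = 116
Step 4: Surplus = 176 - 116 = 60

60


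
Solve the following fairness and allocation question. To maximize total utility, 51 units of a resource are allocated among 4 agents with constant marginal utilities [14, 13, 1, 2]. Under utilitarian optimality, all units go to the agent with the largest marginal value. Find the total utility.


Step 1: The marginal utilities are [14, 13, 1, 2]
Step 2: The highest marginal utility is 14
Step 3: All 51 units go to that agent
Step 4: Total utility = 14 * 51 = 714

714


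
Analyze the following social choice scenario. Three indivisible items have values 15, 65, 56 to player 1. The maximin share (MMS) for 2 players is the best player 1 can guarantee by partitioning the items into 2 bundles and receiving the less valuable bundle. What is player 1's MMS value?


Step 1: Item values = 15, 65, 56
Step 2: Enumerate all 2-bundle partitions and take the smaller bundle:
  Partition 1: {15} vs {65,56} -> bundles 15, 121; min = 15
  Partition 2: {65} vs {15,56} -> bundles 65, 71; min = 65
  Partition 3: {56} vs {15,65} -> bundles 56, 80; min = 56
Step 3: MMS = max(15, 65, 56) = 65

65


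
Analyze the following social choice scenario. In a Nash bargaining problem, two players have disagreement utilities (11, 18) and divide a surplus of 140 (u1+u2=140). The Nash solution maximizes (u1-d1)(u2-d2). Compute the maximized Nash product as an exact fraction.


Step 1: The Nash solution splits surplus symmetrically above the disagreement point
Step 2: u1 = (total + d1 - d2)/2 = (140 + 11 - 18)/2 = 133/2
Step 3: u2 = (total - d1 + d2)/2 = (140 - 11 + 18)/2 = 147/2
Step 4: Nash product = (133/2 - 11) * (147/2 - 18)
Step 5: = 111/2 * 111/2 = 12321/4

12321/4


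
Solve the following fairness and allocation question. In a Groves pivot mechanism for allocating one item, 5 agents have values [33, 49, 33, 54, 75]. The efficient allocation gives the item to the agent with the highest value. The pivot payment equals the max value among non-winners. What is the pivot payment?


Step 1: The efficient winner is agent 4 with value 75
Step 2: Other agents' values: [33, 49, 33, 54]
Step 3: Pivot payment = max(others) = 54
Step 4: The winner pays 54

54


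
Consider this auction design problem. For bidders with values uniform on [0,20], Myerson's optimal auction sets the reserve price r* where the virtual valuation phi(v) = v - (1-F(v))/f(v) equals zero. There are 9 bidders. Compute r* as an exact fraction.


Step 1: For U[0,20], F(v) = v/20 and f(v) = 1/20
Step 2: phi(v) = v - (1 - v/20)/(1/20) = v - (20 - v) = 2v - 20
Step 3: Set phi(r*) = 0: 2r* - 20 = 0
Step 4: r* = 20/2 = 10 (the number of bidders n = 9 does not enter)

10


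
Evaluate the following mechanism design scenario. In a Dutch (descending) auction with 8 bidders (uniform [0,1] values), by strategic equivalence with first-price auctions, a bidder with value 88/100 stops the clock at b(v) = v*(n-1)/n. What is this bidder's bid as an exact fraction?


Step 1: Dutch auctions are strategically equivalent to first-price auctions
Step 2: The equilibrium bid is b(v) = v*(n-1)/n
Step 3: b = 22/25 * 7/8
Step 4: b = 77/100

77/100


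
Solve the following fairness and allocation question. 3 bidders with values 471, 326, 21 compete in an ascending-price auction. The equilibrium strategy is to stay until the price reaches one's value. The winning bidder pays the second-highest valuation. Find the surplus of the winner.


Step 1: Identify the highest value: 471
Step 2: Identify the second-highest value: 326
Step 3: The final price = second-highest value = 326
Step 4: Surplus = 471 - 326 = 145

145


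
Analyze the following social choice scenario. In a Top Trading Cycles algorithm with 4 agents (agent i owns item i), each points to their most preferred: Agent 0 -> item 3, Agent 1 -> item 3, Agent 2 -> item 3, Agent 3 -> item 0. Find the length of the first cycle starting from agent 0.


Step 1: Trace the pointer graph from agent 0: 0 -> 3 -> 0
Step 2: A cycle is detected when we revisit agent 0
Step 3: The cycle is: 0 -> 3 -> 0
Step 4: Cycle length = 2

2


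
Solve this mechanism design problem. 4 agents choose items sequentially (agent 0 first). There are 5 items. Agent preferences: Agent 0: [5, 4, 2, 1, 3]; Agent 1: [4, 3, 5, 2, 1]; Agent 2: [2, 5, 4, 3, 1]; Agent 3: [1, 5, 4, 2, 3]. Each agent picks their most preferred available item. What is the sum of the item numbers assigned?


Step 1: Agent 0 picks item 5
Step 2: Agent 1 picks item 4
Step 3: Agent 2 picks item 2
Step 4: Agent 3 picks item 1
Step 5: Sum = 5 + 4 + 2 + 1 = 12

12


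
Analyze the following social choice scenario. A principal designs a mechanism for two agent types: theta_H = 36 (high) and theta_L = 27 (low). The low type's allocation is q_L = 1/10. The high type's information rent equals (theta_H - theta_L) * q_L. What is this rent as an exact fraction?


Step 1: theta_H - theta_L = 36 - 27 = 9
Step 2: Information rent = (theta_H - theta_L) * q_L
Step 3: = 9 * 1/10
Step 4: = 9/10

9/10


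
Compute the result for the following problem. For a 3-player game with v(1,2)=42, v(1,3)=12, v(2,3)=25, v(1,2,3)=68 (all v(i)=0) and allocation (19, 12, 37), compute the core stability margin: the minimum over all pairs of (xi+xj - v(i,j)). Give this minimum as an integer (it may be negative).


Step 1: Slack for coalition (1,2): x1+x2 - v12 = 31 - 42 = -11
Step 2: Slack for coalition (1,3): x1+x3 - v13 = 56 - 12 = 44
Step 3: Slack for coalition (2,3): x2+x3 - v23 = 49 - 25 = 24
Step 4: Minimum slack = min(-11, 44, 24) = -11, attained by (1,2); coalition (1,2) can block (slack < 0), so the allocation is not in the core

-11


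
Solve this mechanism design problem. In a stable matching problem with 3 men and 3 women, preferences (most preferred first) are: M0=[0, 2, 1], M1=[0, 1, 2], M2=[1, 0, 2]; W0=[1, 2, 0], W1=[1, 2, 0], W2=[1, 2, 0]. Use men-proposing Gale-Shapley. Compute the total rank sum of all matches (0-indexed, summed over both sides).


Step 1: Run Gale-Shapley (men propose, women hold best offer):
  M0 proposes to W0; she accepts
  M1 proposes to W0; she switches from M0
  M2 proposes to W1; she accepts
  M0 proposes to W2; she accepts
Step 2: Final matching: W0-M1, W1-M2, W2-M0
Step 3: 0-indexed ranks (man's rank of his match, then woman's): 0 + 0 + 0 + 1 + 1 + 2
Step 4: Total rank sum = 4

4


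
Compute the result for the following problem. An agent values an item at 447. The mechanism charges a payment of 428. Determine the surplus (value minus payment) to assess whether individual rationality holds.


Step 1: Surplus = value - payment = 447 - 428 = 19
Step 2: IR is satisfied (surplus >= 0)

19


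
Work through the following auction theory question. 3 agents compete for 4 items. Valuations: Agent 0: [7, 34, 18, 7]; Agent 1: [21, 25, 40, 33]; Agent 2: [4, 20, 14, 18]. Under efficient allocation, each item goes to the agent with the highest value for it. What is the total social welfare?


Step 1: For each item, find the maximum value among all agents.
Step 2: Item 0 -> Agent 1 (value 21)
Step 3: Item 1 -> Agent 0 (value 34)
Step 4: Item 2 -> Agent 1 (value 40)
Step 5: Item 3 -> Agent 1 (value 33)
Step 6: Total welfare = 21 + 34 + 40 + 33 = 128

128


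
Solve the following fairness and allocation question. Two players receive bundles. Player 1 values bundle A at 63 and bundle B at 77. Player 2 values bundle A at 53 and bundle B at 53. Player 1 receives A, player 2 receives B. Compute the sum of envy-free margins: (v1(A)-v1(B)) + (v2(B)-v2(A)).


Step 1: Player 1's margin = v1(A) - v1(B) = 63 - 77 = -14
Step 2: Player 2's margin = v2(B) - v2(A) = 53 - 53 = 0
Step 3: Total margin = -14 + 0 = -14

-14


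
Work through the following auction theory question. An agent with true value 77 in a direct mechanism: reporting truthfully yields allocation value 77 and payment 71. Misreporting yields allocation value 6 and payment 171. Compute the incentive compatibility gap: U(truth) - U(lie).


Step 1: U(truth) = value - payment = 77 - 71 = 6
Step 2: U(lie) = allocation - payment = 6 - 171 = -165
Step 3: IC gap = 6 - (-165) = 171

171


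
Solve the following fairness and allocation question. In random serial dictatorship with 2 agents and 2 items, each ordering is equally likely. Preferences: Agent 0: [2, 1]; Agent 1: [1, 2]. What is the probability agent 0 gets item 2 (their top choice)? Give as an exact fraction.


Step 1: Agent 0 wants item 2
Step 2: There are 2 possible orderings of agents
Step 3: In 2 orderings, agent 0 gets item 2
Step 4: Probability = 2/2 = 1

1


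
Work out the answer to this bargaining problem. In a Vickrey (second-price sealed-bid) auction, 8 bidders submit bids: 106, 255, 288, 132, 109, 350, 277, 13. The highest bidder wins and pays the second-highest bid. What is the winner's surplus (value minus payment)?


Step 1: Sort bids in descending order: 350, 288, 277, 255, 132, 109, 106, 13
Step 2: The winning bid is the highest: 350
Step 3: The payment equals the second-highest bid: 288
Step 4: Surplus = winner's bid - payment = 350 - 288 = 62

62


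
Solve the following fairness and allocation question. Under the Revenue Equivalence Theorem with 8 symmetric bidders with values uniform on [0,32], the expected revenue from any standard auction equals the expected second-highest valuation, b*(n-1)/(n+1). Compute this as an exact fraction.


Step 1: By Revenue Equivalence, expected revenue = b*(n-1)/(n+1)
Step 2: Substituting n = 8, b = 32
Step 3: Revenue = 32*(8-1)/(8+1) = 32*7/9
Step 4: Revenue = 224/9

224/9


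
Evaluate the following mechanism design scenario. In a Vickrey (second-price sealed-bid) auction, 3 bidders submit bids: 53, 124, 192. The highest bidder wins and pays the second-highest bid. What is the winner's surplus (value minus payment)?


Step 1: Sort bids in descending order: 192, 124, 53
Step 2: The winning bid is the highest: 192
Step 3: The payment equals the second-highest bid: 124
Step 4: Surplus = winner's bid - payment = 192 - 124 = 68

68


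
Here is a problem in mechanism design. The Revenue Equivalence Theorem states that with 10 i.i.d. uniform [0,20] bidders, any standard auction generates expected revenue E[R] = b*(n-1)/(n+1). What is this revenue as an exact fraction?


Step 1: By Revenue Equivalence, expected revenue = b*(n-1)/(n+1)
Step 2: Substituting n = 10, b = 20
Step 3: Revenue = 20*(10-1)/(10+1) = 20*9/11
Step 4: Revenue = 180/11

180/11


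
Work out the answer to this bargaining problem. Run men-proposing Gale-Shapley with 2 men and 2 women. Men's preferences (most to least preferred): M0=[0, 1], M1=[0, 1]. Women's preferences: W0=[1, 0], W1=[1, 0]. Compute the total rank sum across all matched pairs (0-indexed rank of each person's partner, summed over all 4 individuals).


Step 1: Run Gale-Shapley (men propose, women hold best offer):
  M0 proposes to W0; she accepts
  M1 proposes to W0; she switches from M0
  M0 proposes to W1; she accepts
Step 2: Final matching: W0-M1, W1-M0
Step 3: 0-indexed ranks (man's rank of his match, then woman's): 0 + 0 + 1 + 1
Step 4: Total rank sum = 2

2


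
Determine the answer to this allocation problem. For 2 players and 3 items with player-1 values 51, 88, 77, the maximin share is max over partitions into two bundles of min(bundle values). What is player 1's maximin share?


Step 1: Item values = 51, 88, 77
Step 2: Enumerate all 2-bundle partitions and take the smaller bundle:
  Partition 1: {51} vs {88,77} -> bundles 51, 165; min = 51
  Partition 2: {88} vs {51,77} -> bundles 88, 128; min = 88
  Partition 3: {77} vs {51,88} -> bundles 77, 139; min = 77
Step 3: MMS = max(51, 88, 77) = 88

88


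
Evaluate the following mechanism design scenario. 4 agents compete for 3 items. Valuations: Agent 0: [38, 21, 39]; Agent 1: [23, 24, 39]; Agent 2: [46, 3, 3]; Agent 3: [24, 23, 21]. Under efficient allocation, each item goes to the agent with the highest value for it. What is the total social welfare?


Step 1: For each item, find the maximum value among all agents.
Step 2: Item 0 -> Agent 2 (value 46)
Step 3: Item 1 -> Agent 1 (value 24)
Step 4: Item 2 -> Agent 0 (value 39)
Step 5: Total welfare = 46 + 24 + 39 = 109

109


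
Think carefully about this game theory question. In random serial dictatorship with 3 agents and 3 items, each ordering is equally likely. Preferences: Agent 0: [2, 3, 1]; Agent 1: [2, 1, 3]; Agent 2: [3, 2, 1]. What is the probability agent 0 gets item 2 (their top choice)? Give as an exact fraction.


Step 1: Agent 0 wants item 2
Step 2: There are 6 possible orderings of agents
Step 3: In 3 orderings, agent 0 gets item 2
Step 4: Probability = 3/6 = 1/2

1/2


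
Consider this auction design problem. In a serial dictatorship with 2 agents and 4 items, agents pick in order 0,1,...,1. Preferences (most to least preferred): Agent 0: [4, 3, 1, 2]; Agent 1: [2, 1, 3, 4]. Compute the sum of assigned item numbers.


Step 1: Agent 0 picks item 4
Step 2: Agent 1 picks item 2
Step 3: Sum = 4 + 2 = 6

6


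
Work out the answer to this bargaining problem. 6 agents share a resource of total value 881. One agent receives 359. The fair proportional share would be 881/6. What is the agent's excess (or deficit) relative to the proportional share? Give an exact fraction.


Step 1: Proportional share = 881/6
Step 2: Agent's actual allocation = 359
Step 3: Excess = 359 - 881/6 = 1273/6

1273/6


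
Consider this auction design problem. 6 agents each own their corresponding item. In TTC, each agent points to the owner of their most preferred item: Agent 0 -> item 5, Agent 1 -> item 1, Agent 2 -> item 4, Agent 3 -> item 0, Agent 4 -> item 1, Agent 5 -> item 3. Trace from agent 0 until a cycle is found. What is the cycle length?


Step 1: Trace the pointer graph from agent 0: 0 -> 5 -> 3 -> 0
Step 2: A cycle is detected when we revisit agent 0
Step 3: The cycle is: 0 -> 5 -> 3 -> 0
Step 4: Cycle length = 3

3


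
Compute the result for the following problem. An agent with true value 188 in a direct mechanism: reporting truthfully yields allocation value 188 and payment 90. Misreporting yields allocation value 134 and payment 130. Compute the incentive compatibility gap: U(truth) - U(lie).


Step 1: U(truth) = value - payment = 188 - 90 = 98
Step 2: U(lie) = allocation - payment = 134 - 130 = 4
Step 3: IC gap = 98 - 4 = 94

94


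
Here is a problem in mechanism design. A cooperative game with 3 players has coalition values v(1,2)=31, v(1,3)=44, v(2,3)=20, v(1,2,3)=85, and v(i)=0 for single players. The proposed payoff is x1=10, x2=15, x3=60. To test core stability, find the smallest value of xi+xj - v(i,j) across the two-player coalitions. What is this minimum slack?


Step 1: Slack for coalition (1,2): x1+x2 - v12 = 25 - 31 = -6
Step 2: Slack for coalition (1,3): x1+x3 - v13 = 70 - 44 = 26
Step 3: Slack for coalition (2,3): x2+x3 - v23 = 75 - 20 = 55
Step 4: Minimum slack = min(-6, 26, 55) = -6, attained by (1,2); coalition (1,2) can block (slack < 0), so the allocation is not in the core

-6


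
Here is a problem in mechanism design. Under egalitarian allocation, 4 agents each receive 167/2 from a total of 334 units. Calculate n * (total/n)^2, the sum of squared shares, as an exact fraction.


Step 1: Each agent's share = 334/4 = 167/2
Step 2: Square of each share = (167/2)^2 = 27889/4
Step 3: Sum of squares = 4 * 27889/4 = 27889

27889


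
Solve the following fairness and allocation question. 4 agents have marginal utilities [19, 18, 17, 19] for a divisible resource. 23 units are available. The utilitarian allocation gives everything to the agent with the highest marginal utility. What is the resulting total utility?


Step 1: The marginal utilities are [19, 18, 17, 19]
Step 2: The highest marginal utility is 19
Step 3: All 23 units go to that agent
Step 4: Total utility = 19 * 23 = 437

437


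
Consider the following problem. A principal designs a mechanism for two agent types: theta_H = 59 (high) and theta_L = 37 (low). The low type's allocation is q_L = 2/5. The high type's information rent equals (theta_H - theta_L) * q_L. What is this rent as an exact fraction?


Step 1: theta_H - theta_L = 59 - 37 = 22
Step 2: Information rent = (theta_H - theta_L) * q_L
Step 3: = 22 * 2/5
Step 4: = 44/5

44/5


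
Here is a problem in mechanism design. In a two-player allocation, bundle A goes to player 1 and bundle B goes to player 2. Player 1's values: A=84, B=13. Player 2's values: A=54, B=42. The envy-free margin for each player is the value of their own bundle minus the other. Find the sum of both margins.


Step 1: Player 1's margin = v1(A) - v1(B) = 84 - 13 = 71
Step 2: Player 2's margin = v2(B) - v2(A) = 42 - 54 = -12
Step 3: Total margin = 71 + -12 = 59

59


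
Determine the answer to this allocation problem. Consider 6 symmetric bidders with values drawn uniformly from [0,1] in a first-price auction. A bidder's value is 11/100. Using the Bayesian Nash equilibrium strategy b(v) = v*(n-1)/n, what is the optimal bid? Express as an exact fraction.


Step 1: The symmetric BNE bidding function is b(v) = v * (n-1) / n
Step 2: Substitute v = 11/100 and n = 6
Step 3: b = 11/100 * 5/6
Step 4: b = 11/120

11/120


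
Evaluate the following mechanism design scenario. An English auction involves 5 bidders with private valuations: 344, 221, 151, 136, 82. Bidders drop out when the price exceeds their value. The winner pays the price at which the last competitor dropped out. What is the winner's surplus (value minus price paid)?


Step 1: Identify the highest value: 344
Step 2: Identify the second-highest value: 221
Step 3: The final price = second-highest value = 221
Step 4: Surplus = 344 - 221 = 123

123


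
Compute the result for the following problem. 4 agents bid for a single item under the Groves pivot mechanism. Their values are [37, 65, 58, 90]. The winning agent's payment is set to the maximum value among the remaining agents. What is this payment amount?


Step 1: The efficient winner is agent 3 with value 90
Step 2: Other agents' values: [37, 65, 58]
Step 3: Pivot payment = max(others) = 65
Step 4: The winner pays 65

65


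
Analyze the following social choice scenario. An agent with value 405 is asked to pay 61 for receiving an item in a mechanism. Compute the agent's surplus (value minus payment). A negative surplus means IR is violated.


Step 1: Surplus = value - payment = 405 - 61 = 344
Step 2: IR is satisfied (surplus >= 0)

344


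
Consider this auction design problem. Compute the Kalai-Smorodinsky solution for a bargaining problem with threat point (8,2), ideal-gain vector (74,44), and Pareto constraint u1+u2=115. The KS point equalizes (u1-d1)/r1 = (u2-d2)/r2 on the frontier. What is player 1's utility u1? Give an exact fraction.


Step 1: At the KS point, (u1-d1)/r1 = (u2-d2)/r2 = t and u1+u2 = 115
Step 2: u1 = d1 + r1*t and u2 = d2 + r2*t, so (d1 + r1*t) + (d2 + r2*t) = 115
Step 3: t = (115 - 8 - 2)/(74 + 44) = 105/118
Step 4: u1 = d1 + r1*t = 8 + 74 * 105/118 = 4357/59
Step 5: (Check: u2 = d2 + r2*t = 2428/59; u1+u2 = 4357/59 + 2428/59 = 115, on the frontier.)

4357/59


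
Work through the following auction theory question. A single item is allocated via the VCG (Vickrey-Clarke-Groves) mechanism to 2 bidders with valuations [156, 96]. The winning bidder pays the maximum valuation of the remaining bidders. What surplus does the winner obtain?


Step 1: The winner is the agent with the highest value: agent 0 with value 156
Step 2: Values of other agents: [96]
Step 3: VCG payment = max of others' values = 96
Step 4: Surplus = 156 - 96 = 60

60


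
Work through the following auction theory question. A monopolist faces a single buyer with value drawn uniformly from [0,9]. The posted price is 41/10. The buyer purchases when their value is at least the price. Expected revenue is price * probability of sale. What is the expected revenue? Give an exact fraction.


Step 1: Posted price r = 41/10, value support [0,9]
Step 2: P(v >= r) = (9 - 41/10)/9 = 49/90
Step 3: Expected revenue = r * P(v >= r) = 41/10 * 49/90
Step 4: Revenue = 2009/900

2009/900


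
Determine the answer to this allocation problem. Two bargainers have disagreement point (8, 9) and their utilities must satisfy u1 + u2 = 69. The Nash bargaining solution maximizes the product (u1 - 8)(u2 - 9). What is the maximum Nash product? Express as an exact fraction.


Step 1: The Nash solution splits surplus symmetrically above the disagreement point
Step 2: u1 = (total + d1 - d2)/2 = (69 + 8 - 9)/2 = 34
Step 3: u2 = (total - d1 + d2)/2 = (69 - 8 + 9)/2 = 35
Step 4: Nash product = (34 - 8) * (35 - 9)
Step 5: = 26 * 26 = 676

676


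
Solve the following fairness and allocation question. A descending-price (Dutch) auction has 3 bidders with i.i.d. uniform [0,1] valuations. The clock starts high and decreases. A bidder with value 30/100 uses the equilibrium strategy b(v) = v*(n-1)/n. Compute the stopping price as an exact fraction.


Step 1: Dutch auctions are strategically equivalent to first-price auctions
Step 2: The equilibrium bid is b(v) = v*(n-1)/n
Step 3: b = 3/10 * 2/3
Step 4: b = 1/5

1/5


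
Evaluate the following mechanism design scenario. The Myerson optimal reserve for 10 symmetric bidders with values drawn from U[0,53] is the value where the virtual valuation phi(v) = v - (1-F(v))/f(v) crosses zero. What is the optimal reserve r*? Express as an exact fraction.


Step 1: For U[0,53], F(v) = v/53 and f(v) = 1/53
Step 2: phi(v) = v - (1 - v/53)/(1/53) = v - (53 - v) = 2v - 53
Step 3: Set phi(r*) = 0: 2r* - 53 = 0
Step 4: r* = 53/2 (the number of bidders n = 10 does not enter)

53/2


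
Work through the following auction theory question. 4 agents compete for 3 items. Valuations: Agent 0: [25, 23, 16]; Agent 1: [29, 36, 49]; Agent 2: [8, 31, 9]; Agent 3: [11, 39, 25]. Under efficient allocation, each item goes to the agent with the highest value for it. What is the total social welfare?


Step 1: For each item, find the maximum value among all agents.
Step 2: Item 0 -> Agent 1 (value 29)
Step 3: Item 1 -> Agent 3 (value 39)
Step 4: Item 2 -> Agent 1 (value 49)
Step 5: Total welfare = 29 + 39 + 49 = 117

117


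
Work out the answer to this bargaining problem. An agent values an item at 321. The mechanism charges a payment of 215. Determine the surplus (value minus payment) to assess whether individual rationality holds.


Step 1: Surplus = value - payment = 321 - 215 = 106
Step 2: IR is satisfied (surplus >= 0)

106
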